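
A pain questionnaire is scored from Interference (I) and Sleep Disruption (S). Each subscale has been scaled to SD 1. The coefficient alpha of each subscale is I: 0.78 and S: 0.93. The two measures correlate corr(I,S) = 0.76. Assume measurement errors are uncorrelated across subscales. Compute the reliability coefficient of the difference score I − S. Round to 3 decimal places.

Var(I−S) = 1 + 1 − 2·0.76 = 2 − 1.52 = 0.48.
With uncorrelated errors the cross-covariances are all true-score covariance, so they carry over unchanged; only the diagonal terms shrink to ρᵢσᵢ².
True-score variance = [0.78 + 0.93] − 1.52 = 1.71 − 1.52 = 0.19.
Reliability = 0.19 / 0.48 = 0.396.

0.396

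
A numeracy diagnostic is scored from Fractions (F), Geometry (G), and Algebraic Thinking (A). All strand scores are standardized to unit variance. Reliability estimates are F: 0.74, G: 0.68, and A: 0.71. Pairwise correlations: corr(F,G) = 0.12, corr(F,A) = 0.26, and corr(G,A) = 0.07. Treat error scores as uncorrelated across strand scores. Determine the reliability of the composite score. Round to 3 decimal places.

Var(F+G+A) = 3 + 2·[0.12 + 0.26 + 0.07] = 3 + 0.9 = 3.9.
Under uncorrelated errors the observed covariances equal the true-score covariances, so only the own-variance terms attenuate.
True-score variance = [0.74 + 0.68 + 0.71] + 0.9 = 2.13 + 0.9 = 3.03.
Reliability = 3.03 / 3.9 = 0.777.

0.777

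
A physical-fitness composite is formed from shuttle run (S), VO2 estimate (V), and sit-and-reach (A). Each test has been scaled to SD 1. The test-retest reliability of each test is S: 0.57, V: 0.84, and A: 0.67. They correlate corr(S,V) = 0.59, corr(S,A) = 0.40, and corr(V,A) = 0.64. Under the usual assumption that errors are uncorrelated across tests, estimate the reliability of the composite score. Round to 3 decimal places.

Var(S+V+A) = 3 + 2·[0.59 + 0.40 + 0.64] = 3 + 3.26 = 6.26.
With uncorrelated errors the cross-covariances are all true-score covariance, so they carry over unchanged; only the diagonal terms shrink to ρᵢσᵢ².
True-score variance = [0.57 + 0.84 + 0.67] + 3.26 = 2.08 + 3.26 = 5.34.
Reliability = 5.34 / 6.26 = 0.853.

0.853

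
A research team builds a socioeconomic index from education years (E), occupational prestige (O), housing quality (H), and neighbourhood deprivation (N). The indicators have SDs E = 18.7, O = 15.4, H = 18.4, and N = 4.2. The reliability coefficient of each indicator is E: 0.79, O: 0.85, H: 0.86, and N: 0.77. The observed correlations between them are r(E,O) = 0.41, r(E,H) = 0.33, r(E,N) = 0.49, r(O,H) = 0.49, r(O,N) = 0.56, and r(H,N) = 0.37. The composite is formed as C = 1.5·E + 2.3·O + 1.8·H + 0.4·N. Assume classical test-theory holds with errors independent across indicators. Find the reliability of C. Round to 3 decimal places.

Var(C) = 1.5²·18.7² + 2.3²·15.4² + 1.8²·18.4² + 0.4²·4.2² + 2·[3.45·18.7·15.4·0.41 + 2.7·18.7·18.4·0.33 + 0.6·18.7·4.2·0.49 + 4.14·15.4·18.4·0.49 + 0.92·15.4·4.2·0.56 + 0.72·18.4·4.2·0.37] = 3141.14 + 2731.5 = 5872.63.
Because errors are independent across components, Cov(Tᵢ,Tⱼ) = Cov(Xᵢ,Xⱼ); the off-diagonal part of the true-score variance is the same as above.
True-score variance = [1.5²·18.7²·0.79 + 2.3²·15.4²·0.85 + 1.8²·18.4²·0.86 + 0.4²·4.2²·0.77] + 2731.5 = 2633.5 + 2731.5 = 5365.
Reliability = 5365 / 5872.63 = 0.914.

0.914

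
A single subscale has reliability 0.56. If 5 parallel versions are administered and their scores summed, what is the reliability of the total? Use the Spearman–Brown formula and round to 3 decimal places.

ρ_k = kρ / (1 + (k−1)ρ) = 5·0.56 / (1 + 4·0.56) = 2.800 / 3.240 = 0.864.

0.864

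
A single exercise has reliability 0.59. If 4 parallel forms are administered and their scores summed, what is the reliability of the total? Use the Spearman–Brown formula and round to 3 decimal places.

0.852

ρ_k = kρ / (1 + (k−1)ρ) = 4·0.59 / (1 + 3·0.59) = 2.360 / 2.770 = 0.852.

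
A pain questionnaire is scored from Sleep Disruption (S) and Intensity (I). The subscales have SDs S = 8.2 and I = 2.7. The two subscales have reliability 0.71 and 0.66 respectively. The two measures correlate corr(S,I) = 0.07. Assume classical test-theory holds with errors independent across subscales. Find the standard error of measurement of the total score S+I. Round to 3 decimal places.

4.688

Var(total) = 74.53 + 3.0996 = 77.6296.
True-score variance = 52.5518 + 3.0996 = 55.6514, so reliability = 0.7169.
Error variance = 77.6296 − 55.6514 = 21.9782; SEM = √21.9782 = 4.688.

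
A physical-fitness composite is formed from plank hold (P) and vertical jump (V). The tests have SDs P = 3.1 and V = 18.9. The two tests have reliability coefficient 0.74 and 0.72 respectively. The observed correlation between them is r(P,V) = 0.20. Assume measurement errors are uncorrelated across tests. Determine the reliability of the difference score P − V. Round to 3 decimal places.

0.701

Var(P−V) = 3.1² + 18.9² − 2·3.1·18.9·0.20 = 366.82 − 23.436 = 343.384.
Because errors are independent across components, Cov(Tᵢ,Tⱼ) = Cov(Xᵢ,Xⱼ); the off-diagonal part of the true-score variance is the same as above.
True-score variance = [3.1²·0.74 + 18.9²·0.72] − 23.436 = 264.303 − 23.436 = 240.867.
Reliability = 240.867 / 343.384 = 0.701.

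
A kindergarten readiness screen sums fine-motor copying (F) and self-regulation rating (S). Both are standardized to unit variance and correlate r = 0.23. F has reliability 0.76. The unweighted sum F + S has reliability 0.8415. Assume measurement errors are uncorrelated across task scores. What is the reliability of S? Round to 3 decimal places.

Var(F+S) = 2 + 2·0.23 = 2.460.
True-score variance = ρ_F + ρ_S + 2·0.23, so 0.8415 = (0.76 + ρ_S + 0.46) / 2.460.
ρ_S = 0.8415·2.460 − 0.76 − 0.46 = 0.850.

0.850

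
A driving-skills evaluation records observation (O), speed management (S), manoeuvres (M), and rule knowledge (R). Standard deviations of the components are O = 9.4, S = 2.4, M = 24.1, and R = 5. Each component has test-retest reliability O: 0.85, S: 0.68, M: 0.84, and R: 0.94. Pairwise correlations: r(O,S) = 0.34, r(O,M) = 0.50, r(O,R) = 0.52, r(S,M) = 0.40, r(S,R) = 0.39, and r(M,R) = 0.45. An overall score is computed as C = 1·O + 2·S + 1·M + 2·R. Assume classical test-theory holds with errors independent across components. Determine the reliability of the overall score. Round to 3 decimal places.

Var(C) = 9.4² + 2²·2.4² + 24.1² + 2²·5² + 2·[2·9.4·2.4·0.34 + 9.4·24.1·0.50 + 2·9.4·5·0.52 + 2·2.4·24.1·0.40 + 4·2.4·5·0.39 + 2·24.1·5·0.45] = 792.21 + 701.866 = 1494.08.
With uncorrelated errors the cross-covariances are all true-score covariance, so they carry over unchanged; only the diagonal terms shrink to ρᵢσᵢ².
True-score variance = [9.4²·0.85 + 2²·2.4²·0.68 + 24.1²·0.84 + 2²·5²·0.94] + 701.866 = 672.654 + 701.866 = 1374.52.
Reliability = 1374.52 / 1494.08 = 0.920.

0.920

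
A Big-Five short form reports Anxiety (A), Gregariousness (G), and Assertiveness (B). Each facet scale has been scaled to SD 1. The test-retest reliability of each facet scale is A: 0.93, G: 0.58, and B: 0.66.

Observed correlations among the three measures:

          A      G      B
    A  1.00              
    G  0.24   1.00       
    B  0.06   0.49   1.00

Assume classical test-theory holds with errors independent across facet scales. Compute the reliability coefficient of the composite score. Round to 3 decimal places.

Var(A+G+B) = 3 + 2·[0.24 + 0.06 + 0.49] = 3 + 1.58 = 4.58.
Because errors are independent across components, Cov(Tᵢ,Tⱼ) = Cov(Xᵢ,Xⱼ); the off-diagonal part of the true-score variance is the same as above.
True-score variance = [0.93 + 0.58 + 0.66] + 1.58 = 2.17 + 1.58 = 3.75.
Reliability = 3.75 / 4.58 = 0.819.

0.819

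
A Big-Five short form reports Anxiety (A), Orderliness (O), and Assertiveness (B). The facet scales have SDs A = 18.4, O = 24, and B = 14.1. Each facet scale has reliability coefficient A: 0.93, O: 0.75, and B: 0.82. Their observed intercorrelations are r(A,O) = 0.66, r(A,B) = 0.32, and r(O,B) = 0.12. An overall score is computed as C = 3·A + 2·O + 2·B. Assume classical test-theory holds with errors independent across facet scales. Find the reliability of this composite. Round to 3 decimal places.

0.915

Var(C) = 3²·18.4² + 2²·24² + 2²·14.1² + 2·[6·18.4·24·0.66 + 6·18.4·14.1·0.32 + 4·24·14.1·0.12] = 6146.28 + 4818.59 = 10964.9.
Under uncorrelated errors the observed covariances equal the true-score covariances, so only the own-variance terms attenuate.
True-score variance = [3²·18.4²·0.93 + 2²·24²·0.75 + 2²·14.1²·0.82] + 4818.59 = 5213.84 + 4818.59 = 10032.4.
Reliability = 10032.4 / 10964.9 = 0.915.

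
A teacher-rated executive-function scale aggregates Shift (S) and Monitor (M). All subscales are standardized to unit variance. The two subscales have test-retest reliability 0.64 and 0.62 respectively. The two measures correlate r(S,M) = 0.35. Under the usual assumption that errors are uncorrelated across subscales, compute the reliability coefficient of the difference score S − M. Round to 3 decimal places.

Var(S−M) = 1 + 1 − 2·0.35 = 2 − 0.7 = 1.3.
Under uncorrelated errors the observed covariances equal the true-score covariances, so only the own-variance terms attenuate.
True-score variance = [0.64 + 0.62] − 0.7 = 1.26 − 0.7 = 0.56.
Reliability = 0.56 / 1.3 = 0.431.

0.431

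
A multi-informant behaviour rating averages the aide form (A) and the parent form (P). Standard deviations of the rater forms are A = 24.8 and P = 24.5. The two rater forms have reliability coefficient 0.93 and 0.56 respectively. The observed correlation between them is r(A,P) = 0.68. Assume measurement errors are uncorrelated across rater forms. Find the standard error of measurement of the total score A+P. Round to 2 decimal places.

17.53

Var(total) = 1215.29 + 826.336 = 2041.63.
True-score variance = 908.127 + 826.336 = 1734.46, so reliability = 0.8495.
Error variance = 2041.63 − 1734.46 = 307.163; SEM = √307.163 = 17.53.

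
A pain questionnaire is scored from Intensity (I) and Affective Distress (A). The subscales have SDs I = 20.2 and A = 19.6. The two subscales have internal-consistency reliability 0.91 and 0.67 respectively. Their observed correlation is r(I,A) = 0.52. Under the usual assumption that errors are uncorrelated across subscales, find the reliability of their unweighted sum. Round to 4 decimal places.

0.8642

Var(I+A) = 20.2² + 19.6² + 2·[20.2·19.6·0.52] = 792.2 + 411.757 = 1203.96.
Because errors are independent across components, Cov(Tᵢ,Tⱼ) = Cov(Xᵢ,Xⱼ); the off-diagonal part of the true-score variance is the same as above.
True-score variance = [20.2²·0.91 + 19.6²·0.67] + 411.757 = 628.704 + 411.757 = 1040.46.
Reliability = 1040.46 / 1203.96 = 0.8642.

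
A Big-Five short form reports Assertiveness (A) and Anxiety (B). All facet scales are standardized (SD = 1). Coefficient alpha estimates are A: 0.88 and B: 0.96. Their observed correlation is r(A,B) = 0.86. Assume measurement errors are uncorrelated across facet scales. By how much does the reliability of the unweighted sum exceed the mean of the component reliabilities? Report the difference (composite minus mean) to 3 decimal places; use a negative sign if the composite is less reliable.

0.037

Var(sum) = 2 + 1.72 = 3.72; true-score variance = 1.84 + 1.72 = 3.56; composite reliability = 0.9570.
Mean component reliability = 0.9200.
Difference = 0.9570 − 0.9200 = 0.037.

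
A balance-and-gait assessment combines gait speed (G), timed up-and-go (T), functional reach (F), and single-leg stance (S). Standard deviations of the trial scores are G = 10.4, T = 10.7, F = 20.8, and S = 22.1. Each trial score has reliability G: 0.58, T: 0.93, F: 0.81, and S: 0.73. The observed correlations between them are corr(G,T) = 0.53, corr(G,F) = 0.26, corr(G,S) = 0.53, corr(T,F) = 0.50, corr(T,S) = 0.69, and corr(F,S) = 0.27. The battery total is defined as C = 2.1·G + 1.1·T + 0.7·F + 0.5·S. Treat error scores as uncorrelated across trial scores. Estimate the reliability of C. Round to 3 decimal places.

0.864

Var(C) = 2.1²·10.4² + 1.1²·10.7² + 0.7²·20.8² + 0.5²·22.1² + 2·[2.31·10.4·10.7·0.53 + 1.47·10.4·20.8·0.26 + 1.05·10.4·22.1·0.53 + 0.77·10.7·20.8·0.50 + 0.55·10.7·22.1·0.69 + 0.35·20.8·22.1·0.27] = 949.615 + 1131.38 = 2080.99.
Because errors are independent across components, Cov(Tᵢ,Tⱼ) = Cov(Xᵢ,Xⱼ); the off-diagonal part of the true-score variance is the same as above.
True-score variance = [2.1²·10.4²·0.58 + 1.1²·10.7²·0.93 + 0.7²·20.8²·0.81 + 0.5²·22.1²·0.73] + 1131.38 = 666.337 + 1131.38 = 1797.72.
Reliability = 1797.72 / 2080.99 = 0.864.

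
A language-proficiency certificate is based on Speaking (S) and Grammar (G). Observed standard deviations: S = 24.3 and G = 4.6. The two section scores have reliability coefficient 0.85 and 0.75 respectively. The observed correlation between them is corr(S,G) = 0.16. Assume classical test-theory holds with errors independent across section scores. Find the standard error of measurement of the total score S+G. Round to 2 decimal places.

Var(total) = 611.65 + 35.7696 = 647.42.
True-score variance = 517.786 + 35.7696 = 553.556, so reliability = 0.8550.
Error variance = 647.42 − 553.556 = 93.8635; SEM = √93.8635 = 9.69.

9.69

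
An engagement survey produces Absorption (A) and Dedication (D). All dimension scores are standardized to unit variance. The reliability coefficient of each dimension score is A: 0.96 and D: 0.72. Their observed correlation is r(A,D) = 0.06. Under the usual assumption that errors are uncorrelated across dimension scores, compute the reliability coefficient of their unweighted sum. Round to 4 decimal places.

0.8491

Var(A+D) = 2 + 2·[0.06] = 2 + 0.12 = 2.12.
Because errors are independent across components, Cov(Tᵢ,Tⱼ) = Cov(Xᵢ,Xⱼ); the off-diagonal part of the true-score variance is the same as above.
True-score variance = [0.96 + 0.72] + 0.12 = 1.68 + 0.12 = 1.8.
Reliability = 1.8 / 2.12 = 0.8491.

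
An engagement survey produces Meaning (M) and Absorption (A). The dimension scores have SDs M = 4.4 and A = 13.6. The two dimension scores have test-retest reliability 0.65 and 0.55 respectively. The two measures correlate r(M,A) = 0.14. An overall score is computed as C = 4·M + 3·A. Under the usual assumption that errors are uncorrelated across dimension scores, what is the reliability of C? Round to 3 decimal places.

0.606

Var(C) = 4²·4.4² + 3²·13.6² + 2·[12·4.4·13.6·0.14] = 1974.4 + 201.062 = 2175.46.
Because errors are independent across components, Cov(Tᵢ,Tⱼ) = Cov(Xᵢ,Xⱼ); the off-diagonal part of the true-score variance is the same as above.
True-score variance = [4²·4.4²·0.65 + 3²·13.6²·0.55] + 201.062 = 1116.9 + 201.062 = 1317.96.
Reliability = 1317.96 / 2175.46 = 0.606.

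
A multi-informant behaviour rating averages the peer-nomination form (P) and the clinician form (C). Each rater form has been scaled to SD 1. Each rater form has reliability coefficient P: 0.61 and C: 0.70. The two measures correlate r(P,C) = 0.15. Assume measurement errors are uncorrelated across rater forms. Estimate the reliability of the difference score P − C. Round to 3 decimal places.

Var(P−C) = 1 + 1 − 2·0.15 = 2 − 0.3 = 1.7.
With uncorrelated errors the cross-covariances are all true-score covariance, so they carry over unchanged; only the diagonal terms shrink to ρᵢσᵢ².
True-score variance = [0.61 + 0.70] − 0.3 = 1.31 − 0.3 = 1.01.
Reliability = 1.01 / 1.7 = 0.594.

0.594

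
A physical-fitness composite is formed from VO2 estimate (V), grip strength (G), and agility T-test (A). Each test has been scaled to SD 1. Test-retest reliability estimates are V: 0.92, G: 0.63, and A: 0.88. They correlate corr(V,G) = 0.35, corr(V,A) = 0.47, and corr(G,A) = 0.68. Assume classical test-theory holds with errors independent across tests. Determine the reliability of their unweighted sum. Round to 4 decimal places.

Var(V+G+A) = 3 + 2·[0.35 + 0.47 + 0.68] = 3 + 3 = 6.
With uncorrelated errors the cross-covariances are all true-score covariance, so they carry over unchanged; only the diagonal terms shrink to ρᵢσᵢ².
True-score variance = [0.92 + 0.63 + 0.88] + 3 = 2.43 + 3 = 5.43.
Reliability = 5.43 / 6 = 0.9050.

0.9050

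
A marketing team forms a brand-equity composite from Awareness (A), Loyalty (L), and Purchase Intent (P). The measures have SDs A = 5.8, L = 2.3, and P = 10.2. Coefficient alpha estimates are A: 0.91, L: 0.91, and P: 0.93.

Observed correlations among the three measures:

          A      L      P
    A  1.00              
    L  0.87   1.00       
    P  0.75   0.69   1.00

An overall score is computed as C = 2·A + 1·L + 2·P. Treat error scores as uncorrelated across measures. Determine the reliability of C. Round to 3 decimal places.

0.959

Var(C) = 2²·5.8² + 2.3² + 2²·10.2² + 2·[2·5.8·2.3·0.87 + 4·5.8·10.2·0.75 + 2·2.3·10.2·0.69] = 556.01 + 466.133 = 1022.14.
Because errors are independent across components, Cov(Tᵢ,Tⱼ) = Cov(Xᵢ,Xⱼ); the off-diagonal part of the true-score variance is the same as above.
True-score variance = [2²·5.8²·0.91 + 2.3²·0.91 + 2²·10.2²·0.93] + 466.133 = 514.292 + 466.133 = 980.425.
Reliability = 980.425 / 1022.14 = 0.959.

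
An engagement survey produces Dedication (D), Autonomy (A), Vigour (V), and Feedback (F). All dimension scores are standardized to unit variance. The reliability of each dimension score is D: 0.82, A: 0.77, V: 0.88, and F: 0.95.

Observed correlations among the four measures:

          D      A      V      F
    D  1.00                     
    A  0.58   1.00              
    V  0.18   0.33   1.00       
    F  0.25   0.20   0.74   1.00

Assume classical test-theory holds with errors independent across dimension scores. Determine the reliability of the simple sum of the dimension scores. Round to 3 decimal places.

Var(D+A+V+F) = 4 + 2·[0.58 + 0.18 + 0.25 + 0.33 + 0.20 + 0.74] = 4 + 4.56 = 8.56.
With uncorrelated errors the cross-covariances are all true-score covariance, so they carry over unchanged; only the diagonal terms shrink to ρᵢσᵢ².
True-score variance = [0.82 + 0.77 + 0.88 + 0.95] + 4.56 = 3.42 + 4.56 = 7.98.
Reliability = 7.98 / 8.56 = 0.932.

0.932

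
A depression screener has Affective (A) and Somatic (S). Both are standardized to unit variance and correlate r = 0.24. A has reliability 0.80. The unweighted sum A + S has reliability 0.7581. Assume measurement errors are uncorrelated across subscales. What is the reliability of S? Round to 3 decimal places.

Var(A+S) = 2 + 2·0.24 = 2.480.
True-score variance = ρ_A + ρ_S + 2·0.24, so 0.7581 = (0.80 + ρ_S + 0.48) / 2.480.
ρ_S = 0.7581·2.480 − 0.80 − 0.48 = 0.600.

0.600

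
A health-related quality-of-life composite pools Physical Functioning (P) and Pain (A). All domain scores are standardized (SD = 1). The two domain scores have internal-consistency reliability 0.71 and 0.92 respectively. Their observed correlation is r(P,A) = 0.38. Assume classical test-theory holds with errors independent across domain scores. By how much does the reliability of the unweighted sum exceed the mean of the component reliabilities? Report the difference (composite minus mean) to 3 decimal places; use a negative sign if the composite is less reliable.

0.051

Var(sum) = 2 + 0.76 = 2.76; true-score variance = 1.63 + 0.76 = 2.39; composite reliability = 0.8659.
Mean component reliability = 0.8150.
Difference = 0.8659 − 0.8150 = 0.051.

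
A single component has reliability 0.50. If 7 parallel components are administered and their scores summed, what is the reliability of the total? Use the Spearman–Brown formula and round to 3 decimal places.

0.875

ρ_k = kρ / (1 + (k−1)ρ) = 7·0.50 / (1 + 6·0.50) = 3.500 / 4.000 = 0.875.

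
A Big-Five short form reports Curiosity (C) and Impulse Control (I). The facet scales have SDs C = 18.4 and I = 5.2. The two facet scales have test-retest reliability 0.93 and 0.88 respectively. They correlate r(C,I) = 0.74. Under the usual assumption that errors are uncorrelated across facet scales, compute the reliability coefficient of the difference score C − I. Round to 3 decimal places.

0.880

Var(C−I) = 18.4² + 5.2² − 2·18.4·5.2·0.74 = 365.6 − 141.606 = 223.994.
Under uncorrelated errors the observed covariances equal the true-score covariances, so only the own-variance terms attenuate.
True-score variance = [18.4²·0.93 + 5.2²·0.88] − 141.606 = 338.656 − 141.606 = 197.05.
Reliability = 197.05 / 223.994 = 0.880.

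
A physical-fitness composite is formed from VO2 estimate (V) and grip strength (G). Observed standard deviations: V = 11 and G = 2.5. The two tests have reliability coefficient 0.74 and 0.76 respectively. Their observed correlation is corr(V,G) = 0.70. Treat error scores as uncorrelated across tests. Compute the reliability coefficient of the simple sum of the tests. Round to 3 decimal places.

Var(V+G) = 11² + 2.5² + 2·[11·2.5·0.70] = 127.25 + 38.5 = 165.75.
Because errors are independent across components, Cov(Tᵢ,Tⱼ) = Cov(Xᵢ,Xⱼ); the off-diagonal part of the true-score variance is the same as above.
True-score variance = [11²·0.74 + 2.5²·0.76] + 38.5 = 94.29 + 38.5 = 132.79.
Reliability = 132.79 / 165.75 = 0.801.

0.801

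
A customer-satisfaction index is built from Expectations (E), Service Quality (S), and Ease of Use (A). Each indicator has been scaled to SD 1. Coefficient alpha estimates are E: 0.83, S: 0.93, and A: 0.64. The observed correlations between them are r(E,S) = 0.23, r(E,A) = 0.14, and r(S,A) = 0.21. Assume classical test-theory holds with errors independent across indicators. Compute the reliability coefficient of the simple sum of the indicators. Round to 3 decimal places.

0.856

Var(E+S+A) = 3 + 2·[0.23 + 0.14 + 0.21] = 3 + 1.16 = 4.16.
With uncorrelated errors the cross-covariances are all true-score covariance, so they carry over unchanged; only the diagonal terms shrink to ρᵢσᵢ².
True-score variance = [0.83 + 0.93 + 0.64] + 1.16 = 2.4 + 1.16 = 3.56.
Reliability = 3.56 / 4.16 = 0.856.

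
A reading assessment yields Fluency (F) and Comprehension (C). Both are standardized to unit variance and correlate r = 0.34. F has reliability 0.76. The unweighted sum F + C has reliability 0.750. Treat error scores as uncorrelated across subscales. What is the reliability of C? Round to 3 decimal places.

0.570

Var(F+C) = 2 + 2·0.34 = 2.680.
True-score variance = ρ_F + ρ_C + 2·0.34, so 0.750 = (0.76 + ρ_C + 0.68) / 2.680.
ρ_C = 0.750·2.680 − 0.76 − 0.68 = 0.570.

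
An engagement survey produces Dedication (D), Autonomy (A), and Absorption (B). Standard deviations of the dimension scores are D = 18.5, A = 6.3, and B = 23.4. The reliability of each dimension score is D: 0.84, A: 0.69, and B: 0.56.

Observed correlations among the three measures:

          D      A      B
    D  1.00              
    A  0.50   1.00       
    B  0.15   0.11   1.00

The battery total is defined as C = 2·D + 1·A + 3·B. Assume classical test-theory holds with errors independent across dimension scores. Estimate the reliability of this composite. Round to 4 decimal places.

0.6777

Var(C) = 2²·18.5² + 6.3² + 3²·23.4² + 2·[2·18.5·6.3·0.50 + 6·18.5·23.4·0.15 + 3·6.3·23.4·0.11] = 6336.73 + 1109.62 = 7446.35.
With uncorrelated errors the cross-covariances are all true-score covariance, so they carry over unchanged; only the diagonal terms shrink to ρᵢσᵢ².
True-score variance = [2²·18.5²·0.84 + 6.3²·0.69 + 3²·23.4²·0.56] + 1109.62 = 3937.05 + 1109.62 = 5046.67.
Reliability = 5046.67 / 7446.35 = 0.6777.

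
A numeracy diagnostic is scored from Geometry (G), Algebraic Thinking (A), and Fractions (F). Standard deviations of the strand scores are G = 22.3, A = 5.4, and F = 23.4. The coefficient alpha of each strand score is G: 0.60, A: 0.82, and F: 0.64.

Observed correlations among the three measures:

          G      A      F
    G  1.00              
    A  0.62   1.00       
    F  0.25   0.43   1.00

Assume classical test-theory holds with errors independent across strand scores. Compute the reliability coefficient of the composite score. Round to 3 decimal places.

Var(G+A+F) = 22.3² + 5.4² + 23.4² + 2·[22.3·5.4·0.62 + 22.3·23.4·0.25 + 5.4·23.4·0.43] = 1074.01 + 518.9 = 1592.91.
Under uncorrelated errors the observed covariances equal the true-score covariances, so only the own-variance terms attenuate.
True-score variance = [22.3²·0.60 + 5.4²·0.82 + 23.4²·0.64] + 518.9 = 672.724 + 518.9 = 1191.62.
Reliability = 1191.62 / 1592.91 = 0.748.

0.748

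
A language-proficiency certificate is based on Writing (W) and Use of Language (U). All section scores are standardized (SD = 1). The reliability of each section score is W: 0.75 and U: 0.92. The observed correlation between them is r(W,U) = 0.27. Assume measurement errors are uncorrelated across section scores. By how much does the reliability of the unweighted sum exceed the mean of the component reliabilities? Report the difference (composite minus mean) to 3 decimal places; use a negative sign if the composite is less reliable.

Var(sum) = 2 + 0.54 = 2.54; true-score variance = 1.67 + 0.54 = 2.21; composite reliability = 0.8701.
Mean component reliability = 0.8350.
Difference = 0.8701 − 0.8350 = 0.035.

0.035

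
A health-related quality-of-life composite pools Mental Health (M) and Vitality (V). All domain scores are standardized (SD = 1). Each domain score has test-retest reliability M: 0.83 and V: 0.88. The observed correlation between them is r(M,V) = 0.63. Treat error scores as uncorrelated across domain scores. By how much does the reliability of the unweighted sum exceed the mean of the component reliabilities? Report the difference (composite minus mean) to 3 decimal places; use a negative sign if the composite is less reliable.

Var(sum) = 2 + 1.26 = 3.26; true-score variance = 1.71 + 1.26 = 2.97; composite reliability = 0.9110.
Mean component reliability = 0.8550.
Difference = 0.9110 − 0.8550 = 0.056.

0.056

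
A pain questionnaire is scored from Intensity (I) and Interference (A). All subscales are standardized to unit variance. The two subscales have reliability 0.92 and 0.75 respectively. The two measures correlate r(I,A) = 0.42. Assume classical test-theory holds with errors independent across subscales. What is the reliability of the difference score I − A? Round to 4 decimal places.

0.7155

Var(I−A) = 1 + 1 − 2·0.42 = 2 − 0.84 = 1.16.
Because errors are independent across components, Cov(Tᵢ,Tⱼ) = Cov(Xᵢ,Xⱼ); the off-diagonal part of the true-score variance is the same as above.
True-score variance = [0.92 + 0.75] − 0.84 = 1.67 − 0.84 = 0.83.
Reliability = 0.83 / 1.16 = 0.7155.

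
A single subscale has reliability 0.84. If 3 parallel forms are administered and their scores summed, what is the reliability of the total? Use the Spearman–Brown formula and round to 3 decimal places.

ρ_k = kρ / (1 + (k−1)ρ) = 3·0.84 / (1 + 2·0.84) = 2.520 / 2.680 = 0.940.

0.940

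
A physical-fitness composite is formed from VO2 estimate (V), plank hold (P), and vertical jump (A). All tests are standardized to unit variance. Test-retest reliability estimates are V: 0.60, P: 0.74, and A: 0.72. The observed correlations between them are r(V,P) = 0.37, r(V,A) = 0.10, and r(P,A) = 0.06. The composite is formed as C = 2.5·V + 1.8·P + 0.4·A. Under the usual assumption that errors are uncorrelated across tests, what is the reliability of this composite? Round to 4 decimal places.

0.7447

Var(C) = 2.5² + 1.8² + 0.4² + 2·[4.5·0.37 + 0.10 + 0.72·0.06] = 9.65 + 3.6164 = 13.2664.
Under uncorrelated errors the observed covariances equal the true-score covariances, so only the own-variance terms attenuate.
True-score variance = [2.5²·0.60 + 1.8²·0.74 + 0.4²·0.72] + 3.6164 = 6.2628 + 3.6164 = 9.8792.
Reliability = 9.8792 / 13.2664 = 0.7447.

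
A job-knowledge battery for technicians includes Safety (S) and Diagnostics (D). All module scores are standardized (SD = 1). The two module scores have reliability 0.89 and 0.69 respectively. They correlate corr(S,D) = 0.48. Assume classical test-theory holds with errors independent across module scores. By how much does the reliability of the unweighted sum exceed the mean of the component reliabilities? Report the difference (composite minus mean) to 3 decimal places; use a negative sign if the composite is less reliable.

Var(sum) = 2 + 0.96 = 2.96; true-score variance = 1.58 + 0.96 = 2.54; composite reliability = 0.8581.
Mean component reliability = 0.7900.
Difference = 0.8581 − 0.7900 = 0.068.

0.068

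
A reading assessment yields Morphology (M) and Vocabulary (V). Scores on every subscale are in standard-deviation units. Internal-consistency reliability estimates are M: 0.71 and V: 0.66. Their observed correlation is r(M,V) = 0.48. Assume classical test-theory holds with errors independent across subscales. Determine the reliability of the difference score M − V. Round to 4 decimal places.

Var(M−V) = 1 + 1 − 2·0.48 = 2 − 0.96 = 1.04.
Because errors are independent across components, Cov(Tᵢ,Tⱼ) = Cov(Xᵢ,Xⱼ); the off-diagonal part of the true-score variance is the same as above.
True-score variance = [0.71 + 0.66] − 0.96 = 1.37 − 0.96 = 0.41.
Reliability = 0.41 / 1.04 = 0.3942.

0.3942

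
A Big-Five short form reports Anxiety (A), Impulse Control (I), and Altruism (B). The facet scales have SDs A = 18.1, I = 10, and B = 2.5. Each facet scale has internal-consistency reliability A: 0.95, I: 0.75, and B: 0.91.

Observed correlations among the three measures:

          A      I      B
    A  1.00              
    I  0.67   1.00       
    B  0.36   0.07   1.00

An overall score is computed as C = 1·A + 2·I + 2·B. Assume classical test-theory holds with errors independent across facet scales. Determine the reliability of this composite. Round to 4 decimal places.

Var(C) = 18.1² + 2²·10² + 2²·2.5² + 2·[2·18.1·10·0.67 + 2·18.1·2.5·0.36 + 4·10·2.5·0.07] = 752.61 + 564.24 = 1316.85.
With uncorrelated errors the cross-covariances are all true-score covariance, so they carry over unchanged; only the diagonal terms shrink to ρᵢσᵢ².
True-score variance = [18.1²·0.95 + 2²·10²·0.75 + 2²·2.5²·0.91] + 564.24 = 633.98 + 564.24 = 1198.22.
Reliability = 1198.22 / 1316.85 = 0.9099.

0.9099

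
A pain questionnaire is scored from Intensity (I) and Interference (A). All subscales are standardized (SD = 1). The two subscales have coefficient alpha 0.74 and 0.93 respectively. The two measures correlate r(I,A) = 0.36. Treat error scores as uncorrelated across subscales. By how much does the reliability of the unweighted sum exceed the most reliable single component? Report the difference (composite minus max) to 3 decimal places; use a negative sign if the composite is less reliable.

Var(sum) = 2 + 0.72 = 2.72; true-score variance = 1.67 + 0.72 = 2.39; composite reliability = 0.8787.
Max component reliability = 0.9300.
Difference = 0.8787 − 0.9300 = -0.051.

-0.051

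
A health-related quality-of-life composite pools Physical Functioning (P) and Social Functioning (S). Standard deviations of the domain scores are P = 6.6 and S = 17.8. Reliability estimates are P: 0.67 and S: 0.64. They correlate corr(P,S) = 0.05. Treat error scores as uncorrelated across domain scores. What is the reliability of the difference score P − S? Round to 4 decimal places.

0.6316

Var(P−S) = 6.6² + 17.8² − 2·6.6·17.8·0.05 = 360.4 − 11.748 = 348.652.
With uncorrelated errors the cross-covariances are all true-score covariance, so they carry over unchanged; only the diagonal terms shrink to ρᵢσᵢ².
True-score variance = [6.6²·0.67 + 17.8²·0.64] − 11.748 = 231.963 − 11.748 = 220.215.
Reliability = 220.215 / 348.652 = 0.6316.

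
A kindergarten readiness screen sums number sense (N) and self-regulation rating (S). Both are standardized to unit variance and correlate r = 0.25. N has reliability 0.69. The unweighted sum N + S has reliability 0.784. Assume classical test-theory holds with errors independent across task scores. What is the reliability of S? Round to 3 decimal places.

Var(N+S) = 2 + 2·0.25 = 2.500.
True-score variance = ρ_N + ρ_S + 2·0.25, so 0.784 = (0.69 + ρ_S + 0.50) / 2.500.
ρ_S = 0.784·2.500 − 0.69 − 0.50 = 0.770.

0.770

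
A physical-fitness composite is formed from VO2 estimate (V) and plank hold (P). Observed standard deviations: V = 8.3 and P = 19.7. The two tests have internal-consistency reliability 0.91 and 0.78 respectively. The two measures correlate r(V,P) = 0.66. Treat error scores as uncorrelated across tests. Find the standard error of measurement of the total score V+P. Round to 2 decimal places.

9.57

Var(total) = 456.98 + 215.833 = 672.813.
True-score variance = 365.4 + 215.833 = 581.233, so reliability = 0.8639.
Error variance = 672.813 − 581.233 = 91.5799; SEM = √91.5799 = 9.57.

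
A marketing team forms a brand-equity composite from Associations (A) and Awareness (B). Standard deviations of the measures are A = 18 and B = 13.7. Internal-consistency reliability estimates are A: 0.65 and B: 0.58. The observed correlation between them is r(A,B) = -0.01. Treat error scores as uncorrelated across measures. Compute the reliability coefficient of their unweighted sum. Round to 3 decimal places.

Var(A+B) = 18² + 13.7² + 2·[18·13.7·(-0.01)] = 511.69 − 4.932 = 506.758.
Because errors are independent across components, Cov(Tᵢ,Tⱼ) = Cov(Xᵢ,Xⱼ); the off-diagonal part of the true-score variance is the same as above.
True-score variance = [18²·0.65 + 13.7²·0.58] − 4.932 = 319.46 − 4.932 = 314.528.
Reliability = 314.528 / 506.758 = 0.621.

0.621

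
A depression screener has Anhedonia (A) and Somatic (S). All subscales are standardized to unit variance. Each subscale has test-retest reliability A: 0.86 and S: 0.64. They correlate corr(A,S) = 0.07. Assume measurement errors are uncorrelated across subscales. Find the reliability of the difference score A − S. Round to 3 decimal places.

Var(A−S) = 1 + 1 − 2·0.07 = 2 − 0.14 = 1.86.
Because errors are independent across components, Cov(Tᵢ,Tⱼ) = Cov(Xᵢ,Xⱼ); the off-diagonal part of the true-score variance is the same as above.
True-score variance = [0.86 + 0.64] − 0.14 = 1.5 − 0.14 = 1.36.
Reliability = 1.36 / 1.86 = 0.731.

0.731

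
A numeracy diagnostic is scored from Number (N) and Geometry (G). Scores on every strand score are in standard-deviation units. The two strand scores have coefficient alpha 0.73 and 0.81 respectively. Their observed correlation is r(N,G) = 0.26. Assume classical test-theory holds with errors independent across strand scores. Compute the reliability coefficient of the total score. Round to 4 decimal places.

Var(N+G) = 2 + 2·[0.26] = 2 + 0.52 = 2.52.
Because errors are independent across components, Cov(Tᵢ,Tⱼ) = Cov(Xᵢ,Xⱼ); the off-diagonal part of the true-score variance is the same as above.
True-score variance = [0.73 + 0.81] + 0.52 = 1.54 + 0.52 = 2.06.
Reliability = 2.06 / 2.52 = 0.8175.

0.8175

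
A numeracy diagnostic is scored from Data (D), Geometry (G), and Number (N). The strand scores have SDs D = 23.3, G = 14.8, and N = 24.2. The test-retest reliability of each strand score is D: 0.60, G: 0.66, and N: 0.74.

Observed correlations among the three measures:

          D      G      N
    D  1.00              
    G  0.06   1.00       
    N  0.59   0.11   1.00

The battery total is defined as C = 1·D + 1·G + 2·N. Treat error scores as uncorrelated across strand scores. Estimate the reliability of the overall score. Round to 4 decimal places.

0.8056

Var(C) = 23.3² + 14.8² + 2²·24.2² + 2·[23.3·14.8·0.06 + 2·23.3·24.2·0.59 + 2·14.8·24.2·0.11] = 3104.49 + 1529.68 = 4634.17.
With uncorrelated errors the cross-covariances are all true-score covariance, so they carry over unchanged; only the diagonal terms shrink to ρᵢσᵢ².
True-score variance = [23.3²·0.60 + 14.8²·0.66 + 2²·24.2²·0.74] + 1529.68 = 2203.79 + 1529.68 = 3733.48.
Reliability = 3733.48 / 4634.17 = 0.8056.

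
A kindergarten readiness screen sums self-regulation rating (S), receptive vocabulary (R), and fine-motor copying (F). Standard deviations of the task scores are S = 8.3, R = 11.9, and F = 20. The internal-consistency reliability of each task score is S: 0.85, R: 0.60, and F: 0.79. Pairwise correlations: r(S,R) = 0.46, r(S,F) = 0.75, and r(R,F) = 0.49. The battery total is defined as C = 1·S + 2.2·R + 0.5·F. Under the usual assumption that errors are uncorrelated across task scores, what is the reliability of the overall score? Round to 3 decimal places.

Var(C) = 8.3² + 2.2²·11.9² + 0.5²·20² + 2·[2.2·8.3·11.9·0.46 + 0.5·8.3·20·0.75 + 1.1·11.9·20·0.49] = 854.282 + 580.974 = 1435.26.
Under uncorrelated errors the observed covariances equal the true-score covariances, so only the own-variance terms attenuate.
True-score variance = [8.3²·0.85 + 2.2²·11.9²·0.60 + 0.5²·20²·0.79] + 580.974 = 548.792 + 580.974 = 1129.77.
Reliability = 1129.77 / 1435.26 = 0.787.

0.787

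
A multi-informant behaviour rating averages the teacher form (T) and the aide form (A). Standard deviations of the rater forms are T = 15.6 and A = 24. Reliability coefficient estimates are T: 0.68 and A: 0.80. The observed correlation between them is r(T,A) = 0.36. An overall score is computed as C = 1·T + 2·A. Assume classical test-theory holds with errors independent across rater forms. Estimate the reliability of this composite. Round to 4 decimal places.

Var(C) = 15.6² + 2²·24² + 2·[2·15.6·24·0.36] = 2547.36 + 539.136 = 3086.5.
Because errors are independent across components, Cov(Tᵢ,Tⱼ) = Cov(Xᵢ,Xⱼ); the off-diagonal part of the true-score variance is the same as above.
True-score variance = [15.6²·0.68 + 2²·24²·0.80] + 539.136 = 2008.68 + 539.136 = 2547.82.
Reliability = 2547.82 / 3086.5 = 0.8255.

0.8255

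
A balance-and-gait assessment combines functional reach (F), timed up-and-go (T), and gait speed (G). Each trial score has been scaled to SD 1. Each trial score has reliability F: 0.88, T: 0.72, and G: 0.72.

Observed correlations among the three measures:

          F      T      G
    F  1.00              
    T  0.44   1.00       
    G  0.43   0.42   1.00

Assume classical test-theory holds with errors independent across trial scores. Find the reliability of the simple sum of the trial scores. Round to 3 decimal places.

0.878

Var(F+T+G) = 3 + 2·[0.44 + 0.43 + 0.42] = 3 + 2.58 = 5.58.
Because errors are independent across components, Cov(Tᵢ,Tⱼ) = Cov(Xᵢ,Xⱼ); the off-diagonal part of the true-score variance is the same as above.
True-score variance = [0.88 + 0.72 + 0.72] + 2.58 = 2.32 + 2.58 = 4.9.
Reliability = 4.9 / 5.58 = 0.878.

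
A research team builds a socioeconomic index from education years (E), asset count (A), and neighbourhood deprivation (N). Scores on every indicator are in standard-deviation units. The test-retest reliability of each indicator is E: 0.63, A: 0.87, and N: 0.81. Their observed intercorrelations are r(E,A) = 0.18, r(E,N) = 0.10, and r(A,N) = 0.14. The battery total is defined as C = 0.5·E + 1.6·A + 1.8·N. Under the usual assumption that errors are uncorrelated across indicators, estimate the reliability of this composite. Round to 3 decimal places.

Var(C) = 0.5² + 1.6² + 1.8² + 2·[0.8·0.18 + 0.9·0.10 + 2.88·0.14] = 6.05 + 1.2744 = 7.3244.
Under uncorrelated errors the observed covariances equal the true-score covariances, so only the own-variance terms attenuate.
True-score variance = [0.5²·0.63 + 1.6²·0.87 + 1.8²·0.81] + 1.2744 = 5.0091 + 1.2744 = 6.2835.
Reliability = 6.2835 / 7.3244 = 0.858.

0.858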